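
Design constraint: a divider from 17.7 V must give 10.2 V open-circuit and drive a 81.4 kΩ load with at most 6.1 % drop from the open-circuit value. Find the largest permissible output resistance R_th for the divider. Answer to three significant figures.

R_th ≤ 5.29 kΩ

Loading drop = R_th/(R_th + R_L) ≤ 0.0610, so R_th ≤ R_L · ε/(1−ε) = 81.4 kΩ × 0.0610/0.9390 = 5.29 kΩ.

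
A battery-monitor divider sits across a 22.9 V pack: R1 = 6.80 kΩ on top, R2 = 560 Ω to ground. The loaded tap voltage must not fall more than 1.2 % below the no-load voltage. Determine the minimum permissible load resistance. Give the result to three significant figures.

Output resistance R_th = R1‖R2 = (6800 × 560)/7360 = 517.4 Ω.
The fractional drop is R_th/(R_th + R_L); requiring this ≤ 0.0120 gives R_L ≥ R_th(1/0.0120 − 1) = 517.4 × 82.33 = 42.6 kΩ.

R_L(min) ≈ 42.6 kΩ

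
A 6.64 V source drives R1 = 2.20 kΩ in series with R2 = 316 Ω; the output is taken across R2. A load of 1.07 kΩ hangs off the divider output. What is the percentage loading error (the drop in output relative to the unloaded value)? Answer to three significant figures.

20.5 %

Unloaded V = 6.64 × 316/2516 = 0.8340 V.
Loaded: R2‖R_L = 244.0 Ω, giving V = 6.64 × 244.0/2444 = 0.6628 V.
Drop = (0.8340 − 0.6628) / 0.8340 = 20.5 %.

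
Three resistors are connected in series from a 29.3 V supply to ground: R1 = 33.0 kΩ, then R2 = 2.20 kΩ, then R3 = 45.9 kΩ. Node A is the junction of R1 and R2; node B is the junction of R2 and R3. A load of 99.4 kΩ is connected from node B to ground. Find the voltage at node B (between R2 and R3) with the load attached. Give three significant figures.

At node B, R3 is in parallel with the load: R3‖R_L = 31.40 kΩ.
Below node A the resistance is R2 + (R3‖R_L) = 33.60 kΩ, so V_A = 29.3 × 33.60/66.60 = 14.78 V.
Then V_B = V_A × (R3‖R_L)/(R2 + R3‖R_L) = 14.78 × 31.40/33.60 = 13.8 V.

V ≈ 13.8 V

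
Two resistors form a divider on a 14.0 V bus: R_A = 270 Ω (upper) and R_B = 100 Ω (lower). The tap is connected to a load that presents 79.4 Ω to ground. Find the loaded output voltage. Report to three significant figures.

V_out ≈ 1.97 V

The load sits in parallel with R_B: R_B‖R_L = (100 × 79.4) / (100 + 79.4) = 44.26 Ω.
V_out = 14.0 × 44.26 / (270 + 44.26) = 14.0 × 44.26/314.3 = 1.97 V.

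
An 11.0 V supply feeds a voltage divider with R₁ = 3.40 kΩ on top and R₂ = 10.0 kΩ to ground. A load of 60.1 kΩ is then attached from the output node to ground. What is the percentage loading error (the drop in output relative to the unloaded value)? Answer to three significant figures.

4.05 %

The divider's output (Thévenin) resistance is R₁‖R₂ = 2.537 kΩ.
Fractional drop under load = R_th/(R_th + R_L) = 2.537 / (2.537 + 60.1) = 0.04051.
So the output falls by 4.05 %.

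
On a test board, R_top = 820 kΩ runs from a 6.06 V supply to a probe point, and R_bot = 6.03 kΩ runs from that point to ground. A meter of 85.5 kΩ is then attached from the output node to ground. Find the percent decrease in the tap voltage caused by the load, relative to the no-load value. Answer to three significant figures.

6.54 %

The divider's output (Thévenin) resistance is R_top‖R_bot = 5.986 kΩ.
Fractional drop under load = R_th/(R_th + R_L) = 5.986 / (5.986 + 85.5) = 0.06543.
So the output falls by 6.54 %.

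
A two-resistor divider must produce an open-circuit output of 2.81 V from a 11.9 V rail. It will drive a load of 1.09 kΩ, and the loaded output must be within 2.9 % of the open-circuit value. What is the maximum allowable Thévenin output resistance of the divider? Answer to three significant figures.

Loading drop = R_th/(R_th + R_L) ≤ 0.0290, so R_th ≤ R_L · ε/(1−ε) = 1.09 kΩ × 0.0290/0.9710 = 32.6 Ω.

R_th ≤ 32.6 Ω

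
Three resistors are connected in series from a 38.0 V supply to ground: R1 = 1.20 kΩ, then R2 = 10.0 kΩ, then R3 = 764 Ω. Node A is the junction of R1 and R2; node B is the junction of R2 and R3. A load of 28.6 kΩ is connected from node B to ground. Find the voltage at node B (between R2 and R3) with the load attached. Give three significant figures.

At node B, R3 is in parallel with the load: R3‖R_L = 744.1 Ω.
Below node A the resistance is R2 + (R3‖R_L) = 10740 Ω, so V_A = 38.0 × 10740/11940 = 34.18 V.
Then V_B = V_A × (R3‖R_L)/(R2 + R3‖R_L) = 34.18 × 744.1/10740 = 2.37 V.

V ≈ 2.37 V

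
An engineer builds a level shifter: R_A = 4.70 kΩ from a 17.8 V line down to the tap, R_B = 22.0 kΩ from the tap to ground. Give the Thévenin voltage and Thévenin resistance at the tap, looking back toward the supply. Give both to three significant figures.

V_th = 14.7 V, R_th = 3.87 kΩ

V_th is the open-circuit tap voltage: 17.8 × 22.0/(4.70 + 22.0) = 14.7 V.
With the supply zeroed, R_A and R_B appear in parallel from the tap: R_th = R_A‖R_B = (4.70 × 22.0)/26.70 = 3.87 kΩ.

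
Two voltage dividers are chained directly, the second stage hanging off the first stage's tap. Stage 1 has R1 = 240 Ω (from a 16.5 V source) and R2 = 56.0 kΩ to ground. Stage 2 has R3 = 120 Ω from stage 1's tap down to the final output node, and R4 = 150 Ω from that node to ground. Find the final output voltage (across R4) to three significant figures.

Stage 2 presents R3+R4 = 270.0 Ω as a load on stage 1's tap.
Stage 1's lower leg becomes R2‖(R3+R4) = 268.7 Ω, so V_mid = 16.5 × 268.7/508.7 = 8.716 V.
Stage 2 is itself unloaded: V_out = V_mid × R4/(R3+R4) = 8.716 × 150/270.0 = 4.84 V.

V_out ≈ 4.84 V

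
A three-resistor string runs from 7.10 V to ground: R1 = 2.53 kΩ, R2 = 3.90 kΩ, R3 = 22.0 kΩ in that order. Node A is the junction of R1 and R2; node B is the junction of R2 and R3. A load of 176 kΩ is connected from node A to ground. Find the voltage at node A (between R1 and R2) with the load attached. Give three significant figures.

Below node A the series string R2+R3 = 25.90 kΩ sits in parallel with the 176 kΩ load: 22.58 kΩ.
V_A = 7.10 × 22.58/(2.53 + 22.58) = 6.38 V.

V ≈ 6.38 V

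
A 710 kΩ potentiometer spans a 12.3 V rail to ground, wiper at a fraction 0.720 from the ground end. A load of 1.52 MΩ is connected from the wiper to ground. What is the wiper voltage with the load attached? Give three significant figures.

The wiper splits the pot into (1−α)R = 198.8 kΩ above and αR = 511.2 kΩ below.
Lower section ‖ load = 382.5 kΩ.
V_wiper = 12.3 × 382.5/(198.8 + 382.5) = 8.09 V.

V ≈ 8.09 V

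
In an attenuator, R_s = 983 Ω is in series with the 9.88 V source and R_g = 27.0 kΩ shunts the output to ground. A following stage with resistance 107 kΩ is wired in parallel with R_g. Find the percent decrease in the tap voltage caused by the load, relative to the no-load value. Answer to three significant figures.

0.879 %

The divider's output (Thévenin) resistance is R_s‖R_g = 948.5 Ω.
Fractional drop under load = R_th/(R_th + R_L) = 948.5 / (948.5 + 107000) = 0.008786.
So the output falls by 0.879 %.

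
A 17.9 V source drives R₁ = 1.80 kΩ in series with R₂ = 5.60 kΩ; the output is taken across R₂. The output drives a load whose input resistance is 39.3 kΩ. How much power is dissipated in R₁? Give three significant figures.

P ≈ 12.8 mW

Total resistance from the source is R₁ + (R₂‖R_L) = 6.702 kΩ, so I = 17.9/6.702 kΩ = 2.671 mA.
P = I²·R₁ = (2.671 mA)² × 1.80 kΩ = 12.8 mW.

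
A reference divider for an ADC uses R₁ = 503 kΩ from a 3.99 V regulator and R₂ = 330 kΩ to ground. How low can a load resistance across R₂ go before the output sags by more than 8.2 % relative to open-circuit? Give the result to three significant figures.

R_L(min) ≈ 2.23 MΩ

Output resistance R_th = R₁‖R₂ = (503 × 330)/833.0 = 199.3 kΩ.
The fractional drop is R_th/(R_th + R_L); requiring this ≤ 0.0820 gives R_L ≥ R_th(1/0.0820 − 1) = 199.3 × 11.20 = 2.23 MΩ.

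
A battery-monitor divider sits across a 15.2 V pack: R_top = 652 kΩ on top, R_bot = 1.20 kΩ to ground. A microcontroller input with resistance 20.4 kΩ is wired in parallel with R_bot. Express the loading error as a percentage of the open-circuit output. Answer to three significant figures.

The divider's output (Thévenin) resistance is R_top‖R_bot = 1.198 kΩ.
Fractional drop under load = R_th/(R_th + R_L) = 1.198 / (1.198 + 20.4) = 0.05546.
So the output falls by 5.55 %.

5.55 %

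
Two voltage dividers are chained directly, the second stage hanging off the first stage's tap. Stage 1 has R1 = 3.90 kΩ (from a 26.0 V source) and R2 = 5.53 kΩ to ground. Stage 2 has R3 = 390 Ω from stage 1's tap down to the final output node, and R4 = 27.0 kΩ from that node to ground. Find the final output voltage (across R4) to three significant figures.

V_out ≈ 13.9 V

Stage 2 presents R3+R4 = 27390 Ω as a load on stage 1's tap.
Stage 1's lower leg becomes R2‖(R3+R4) = 4601 Ω, so V_mid = 26.0 × 4601/8501 = 14.07 V.
Stage 2 is itself unloaded: V_out = V_mid × R4/(R3+R4) = 14.07 × 27000/27390 = 13.9 V.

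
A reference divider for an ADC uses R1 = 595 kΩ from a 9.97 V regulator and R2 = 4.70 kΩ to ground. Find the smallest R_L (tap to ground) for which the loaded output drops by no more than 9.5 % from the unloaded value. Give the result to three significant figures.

Output resistance R_th = R1‖R2 = (595 × 4.70)/599.7 = 4.663 kΩ.
The fractional drop is R_th/(R_th + R_L); requiring this ≤ 0.0950 gives R_L ≥ R_th(1/0.0950 − 1) = 4.663 × 9.526 = 44.4 kΩ.

R_L(min) ≈ 44.4 kΩ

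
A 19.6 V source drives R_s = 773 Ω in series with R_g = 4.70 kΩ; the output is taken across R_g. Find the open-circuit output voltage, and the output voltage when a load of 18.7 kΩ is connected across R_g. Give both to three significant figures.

Open-circuit: V = 19.6 × 4700/(773 + 4700) = 16.8 V.
With the load, R_g becomes R_g‖R_L = 3756 Ω, so V = 19.6 × 3756/4529 = 16.3 V.

Unloaded: 16.8 V; loaded: 16.3 V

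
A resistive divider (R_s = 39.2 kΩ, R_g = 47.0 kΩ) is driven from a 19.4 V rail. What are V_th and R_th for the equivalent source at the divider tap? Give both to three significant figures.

V_th is the open-circuit tap voltage: 19.4 × 47.0/(39.2 + 47.0) = 10.6 V.
With the supply zeroed, R_s and R_g appear in parallel from the tap: R_th = R_s‖R_g = (39.2 × 47.0)/86.20 = 21.4 kΩ.

V_th = 10.6 V, R_th = 21.4 kΩ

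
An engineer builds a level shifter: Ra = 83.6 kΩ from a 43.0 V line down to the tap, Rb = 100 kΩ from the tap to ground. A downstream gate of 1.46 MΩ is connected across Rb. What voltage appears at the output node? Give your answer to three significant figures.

The load sits in parallel with Rb: Rb‖R_L = (100 × 1460) / (100 + 1460) = 93.59 kΩ.
V_out = 43.0 × 93.59 / (83.6 + 93.59) = 43.0 × 93.59/177.2 = 22.7 V.
(Unloaded it would have been 23.4 V.)

V_out ≈ 22.7 V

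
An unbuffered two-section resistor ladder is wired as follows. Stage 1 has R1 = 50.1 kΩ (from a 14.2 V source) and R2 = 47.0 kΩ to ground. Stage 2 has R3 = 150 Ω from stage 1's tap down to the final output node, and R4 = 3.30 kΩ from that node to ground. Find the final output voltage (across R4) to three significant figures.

Stage 2 presents R3+R4 = 3450 Ω as a load on stage 1's tap.
Stage 1's lower leg becomes R2‖(R3+R4) = 3214 Ω, so V_mid = 14.2 × 3214/53310 = 0.8561 V.
Stage 2 is itself unloaded: V_out = V_mid × R4/(R3+R4) = 0.8561 × 3300/3450 = 0.819 V.

V_out ≈ 0.819 V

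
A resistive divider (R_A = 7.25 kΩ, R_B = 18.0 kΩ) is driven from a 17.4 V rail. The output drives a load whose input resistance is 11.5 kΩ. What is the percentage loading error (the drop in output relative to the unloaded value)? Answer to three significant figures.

31.0 %

The divider's output (Thévenin) resistance is R_A‖R_B = 5.168 kΩ.
Fractional drop under load = R_th/(R_th + R_L) = 5.168 / (5.168 + 11.5) = 0.3101.
So the output falls by 31.0 %.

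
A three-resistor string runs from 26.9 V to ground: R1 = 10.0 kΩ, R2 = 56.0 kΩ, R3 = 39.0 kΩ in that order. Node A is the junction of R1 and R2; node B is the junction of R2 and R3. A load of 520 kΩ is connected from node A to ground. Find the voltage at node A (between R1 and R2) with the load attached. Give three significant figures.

V ≈ 23.9 V

Below node A the series string R2+R3 = 95.00 kΩ sits in parallel with the 520 kΩ load: 80.33 kΩ.
V_A = 26.9 × 80.33/(10.0 + 80.33) = 23.9 V.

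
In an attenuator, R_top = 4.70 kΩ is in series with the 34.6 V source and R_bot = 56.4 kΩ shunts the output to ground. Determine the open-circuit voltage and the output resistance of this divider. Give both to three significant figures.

V_th = 31.9 V, R_th = 4.34 kΩ

V_th is the open-circuit tap voltage: 34.6 × 56.4/(4.70 + 56.4) = 31.9 V.
With the supply zeroed, R_top and R_bot appear in parallel from the tap: R_th = R_top‖R_bot = (4.70 × 56.4)/61.10 = 4.34 kΩ.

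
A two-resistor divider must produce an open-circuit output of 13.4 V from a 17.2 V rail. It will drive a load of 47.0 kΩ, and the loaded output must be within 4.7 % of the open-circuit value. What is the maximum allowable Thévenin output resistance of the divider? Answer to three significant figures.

R_th ≤ 2.32 kΩ

Loading drop = R_th/(R_th + R_L) ≤ 0.0470, so R_th ≤ R_L · ε/(1−ε) = 47.0 kΩ × 0.0470/0.9530 = 2.32 kΩ.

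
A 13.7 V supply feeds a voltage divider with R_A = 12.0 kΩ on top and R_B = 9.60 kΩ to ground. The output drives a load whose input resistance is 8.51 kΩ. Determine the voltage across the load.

V_out ≈ 3.74 V

The load sits in parallel with R_B: R_B‖R_L = (9.60 × 8.51) / (9.60 + 8.51) = 4.511 kΩ.
V_out = 13.7 × 4.511 / (12.0 + 4.511) = 13.7 × 4.511/16.51 = 3.74 V.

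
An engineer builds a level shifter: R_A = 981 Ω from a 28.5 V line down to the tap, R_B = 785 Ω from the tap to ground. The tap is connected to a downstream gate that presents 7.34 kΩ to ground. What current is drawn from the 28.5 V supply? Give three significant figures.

R_B‖R_L = 709.2 Ω, so the source sees R_A + R_B‖R_L = 1690 Ω.
I = 28.5 V / 1690 Ω = 16.9 mA.

I ≈ 16.9 mA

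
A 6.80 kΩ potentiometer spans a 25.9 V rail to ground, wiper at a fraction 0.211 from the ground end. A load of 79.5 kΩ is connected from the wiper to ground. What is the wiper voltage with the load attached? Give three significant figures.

The wiper splits the pot into (1−α)R = 5.365 kΩ above and αR = 1.435 kΩ below.
Lower section ‖ load = 1.409 kΩ.
V_wiper = 25.9 × 1.409/(5.365 + 1.409) = 5.39 V.

V ≈ 5.39 V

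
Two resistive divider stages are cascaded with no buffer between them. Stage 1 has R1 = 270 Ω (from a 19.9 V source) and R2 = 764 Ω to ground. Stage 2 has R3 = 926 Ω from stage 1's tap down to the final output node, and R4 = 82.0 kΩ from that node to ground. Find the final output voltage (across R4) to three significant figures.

Stage 2 presents R3+R4 = 82930 Ω as a load on stage 1's tap.
Stage 1's lower leg becomes R2‖(R3+R4) = 757.0 Ω, so V_mid = 19.9 × 757.0/1027 = 14.67 V.
Stage 2 is itself unloaded: V_out = V_mid × R4/(R3+R4) = 14.67 × 82000/82930 = 14.5 V.

V_out ≈ 14.5 V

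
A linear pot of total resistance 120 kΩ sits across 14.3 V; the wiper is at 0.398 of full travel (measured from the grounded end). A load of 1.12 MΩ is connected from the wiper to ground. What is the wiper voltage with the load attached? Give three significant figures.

The wiper splits the pot into (1−α)R = 72.24 kΩ above and αR = 47.76 kΩ below.
Lower section ‖ load = 45.81 kΩ.
V_wiper = 14.3 × 45.81/(72.24 + 45.81) = 5.55 V.

V ≈ 5.55 V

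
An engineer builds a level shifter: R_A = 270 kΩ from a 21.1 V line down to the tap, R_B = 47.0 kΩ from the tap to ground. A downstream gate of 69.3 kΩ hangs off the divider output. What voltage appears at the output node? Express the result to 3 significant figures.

The load sits in parallel with R_B: R_B‖R_L = (47.0 × 69.3) / (47.0 + 69.3) = 28.01 kΩ.
V_out = 21.1 × 28.01 / (270 + 28.01) = 21.1 × 28.01/298.0 = 1.98 V.
(Unloaded it would have been 3.13 V.)

V_out ≈ 1.98 V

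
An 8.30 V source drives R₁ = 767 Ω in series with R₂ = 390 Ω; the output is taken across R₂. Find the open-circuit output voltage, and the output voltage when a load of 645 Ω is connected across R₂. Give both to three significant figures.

Open-circuit: V = 8.30 × 390/(767 + 390) = 2.80 V.
With the load, R₂ becomes R₂‖R_L = 243.0 Ω, so V = 8.30 × 243.0/1010 = 2.00 V.

Unloaded: 2.80 V; loaded: 2.00 V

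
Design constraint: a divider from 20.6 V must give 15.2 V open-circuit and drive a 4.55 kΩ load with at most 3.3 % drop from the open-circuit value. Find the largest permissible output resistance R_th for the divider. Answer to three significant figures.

R_th ≤ 155 Ω

Loading drop = R_th/(R_th + R_L) ≤ 0.0330, so R_th ≤ R_L · ε/(1−ε) = 4.55 kΩ × 0.0330/0.9670 = 155 Ω.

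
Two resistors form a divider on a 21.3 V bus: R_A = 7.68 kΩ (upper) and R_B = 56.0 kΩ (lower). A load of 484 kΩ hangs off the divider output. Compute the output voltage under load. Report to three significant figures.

The load sits in parallel with R_B: R_B‖R_L = (56.0 × 484) / (56.0 + 484) = 50.19 kΩ.
V_out = 21.3 × 50.19 / (7.68 + 50.19) = 21.3 × 50.19/57.87 = 18.5 V.

V_out ≈ 18.5 V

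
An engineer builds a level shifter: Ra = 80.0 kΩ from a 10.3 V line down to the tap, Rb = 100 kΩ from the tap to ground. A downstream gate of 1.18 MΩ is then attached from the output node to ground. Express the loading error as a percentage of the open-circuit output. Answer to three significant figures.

The divider's output (Thévenin) resistance is Ra‖Rb = 44.44 kΩ.
Fractional drop under load = R_th/(R_th + R_L) = 44.44 / (44.44 + 1180) = 0.03630.
So the output falls by 3.63 %.

3.63 %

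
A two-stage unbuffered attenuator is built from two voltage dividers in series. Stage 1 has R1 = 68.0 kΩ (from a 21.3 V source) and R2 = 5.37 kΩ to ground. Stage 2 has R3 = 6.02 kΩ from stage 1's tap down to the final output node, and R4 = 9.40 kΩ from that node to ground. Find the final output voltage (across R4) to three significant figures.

V_out ≈ 0.718 V

Stage 2 presents R3+R4 = 15.42 kΩ as a load on stage 1's tap.
Stage 1's lower leg becomes R2‖(R3+R4) = 3.983 kΩ, so V_mid = 21.3 × 3.983/71.98 = 1.179 V.
Stage 2 is itself unloaded: V_out = V_mid × R4/(R3+R4) = 1.179 × 9.40/15.42 = 0.718 V.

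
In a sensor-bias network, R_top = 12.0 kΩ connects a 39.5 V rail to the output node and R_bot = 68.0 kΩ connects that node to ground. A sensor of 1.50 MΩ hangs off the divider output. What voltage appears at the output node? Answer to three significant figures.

The load sits in parallel with R_bot: R_bot‖R_L = (68.0 × 1500) / (68.0 + 1500) = 65.05 kΩ.
V_out = 39.5 × 65.05 / (12.0 + 65.05) = 39.5 × 65.05/77.05 = 33.3 V.
(Unloaded it would have been 33.6 V.)

V_out ≈ 33.3 V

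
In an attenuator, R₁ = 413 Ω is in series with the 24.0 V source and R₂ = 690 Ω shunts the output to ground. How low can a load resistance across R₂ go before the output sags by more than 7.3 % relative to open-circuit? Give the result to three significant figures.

R_L(min) ≈ 3.28 kΩ

Output resistance R_th = R₁‖R₂ = (413 × 690)/1103 = 258.4 Ω.
The fractional drop is R_th/(R_th + R_L); requiring this ≤ 0.0730 gives R_L ≥ R_th(1/0.0730 − 1) = 258.4 × 12.70 = 3.28 kΩ.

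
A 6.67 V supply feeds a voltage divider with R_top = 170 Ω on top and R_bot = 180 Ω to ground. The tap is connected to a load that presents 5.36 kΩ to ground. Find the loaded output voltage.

The load sits in parallel with R_bot: R_bot‖R_L = (180 × 5360) / (180 + 5360) = 174.2 Ω.
V_out = 6.67 × 174.2 / (170 + 174.2) = 6.67 × 174.2/344.2 = 3.38 V.

V_out ≈ 3.38 V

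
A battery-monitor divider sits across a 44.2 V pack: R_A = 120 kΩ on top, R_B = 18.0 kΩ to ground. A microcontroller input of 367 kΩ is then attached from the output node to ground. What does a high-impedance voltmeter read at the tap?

V_out ≈ 5.53 V

The load sits in parallel with R_B: R_B‖R_L = (18.0 × 367) / (18.0 + 367) = 17.16 kΩ.
V_out = 44.2 × 17.16 / (120 + 17.16) = 44.2 × 17.16/137.2 = 5.53 V.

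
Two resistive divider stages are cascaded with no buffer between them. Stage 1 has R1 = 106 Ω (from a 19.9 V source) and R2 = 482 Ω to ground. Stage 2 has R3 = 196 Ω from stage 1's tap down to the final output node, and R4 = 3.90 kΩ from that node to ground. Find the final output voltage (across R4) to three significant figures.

Stage 2 presents R3+R4 = 4096 Ω as a load on stage 1's tap.
Stage 1's lower leg becomes R2‖(R3+R4) = 431.3 Ω, so V_mid = 19.9 × 431.3/537.3 = 15.97 V.
Stage 2 is itself unloaded: V_out = V_mid × R4/(R3+R4) = 15.97 × 3900/4096 = 15.2 V.

V_out ≈ 15.2 V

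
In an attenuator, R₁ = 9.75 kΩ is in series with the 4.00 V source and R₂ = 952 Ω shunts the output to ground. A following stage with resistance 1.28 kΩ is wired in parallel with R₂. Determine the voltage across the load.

V_out ≈ 0.212 V

The load sits in parallel with R₂: R₂‖R_L = (952 × 1280) / (952 + 1280) = 545.9 Ω.
V_out = 4.00 × 545.9 / (9750 + 545.9) = 4.00 × 545.9/10300 = 0.212 V.
(Unloaded it would have been 0.356 V.)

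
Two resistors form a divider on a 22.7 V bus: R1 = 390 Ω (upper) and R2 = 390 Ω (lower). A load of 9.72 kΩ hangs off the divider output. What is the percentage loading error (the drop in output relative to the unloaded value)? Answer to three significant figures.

1.97 %

The divider's output (Thévenin) resistance is R1‖R2 = 195.0 Ω.
Fractional drop under load = R_th/(R_th + R_L) = 195.0 / (195.0 + 9720) = 0.01967.
So the output falls by 1.97 %.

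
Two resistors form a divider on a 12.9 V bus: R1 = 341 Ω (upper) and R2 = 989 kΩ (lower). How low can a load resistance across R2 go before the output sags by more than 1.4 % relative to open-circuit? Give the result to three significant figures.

Output resistance R_th = R1‖R2 = (341 × 989000)/989300 = 340.9 Ω.
The fractional drop is R_th/(R_th + R_L); requiring this ≤ 0.0140 gives R_L ≥ R_th(1/0.0140 − 1) = 340.9 × 70.43 = 24.0 kΩ.

R_L(min) ≈ 24.0 kΩ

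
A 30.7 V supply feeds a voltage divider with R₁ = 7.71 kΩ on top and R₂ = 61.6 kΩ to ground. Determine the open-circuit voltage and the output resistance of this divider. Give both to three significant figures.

V_th = 27.3 V, R_th = 6.85 kΩ

V_th is the open-circuit tap voltage: 30.7 × 61.6/(7.71 + 61.6) = 27.3 V.
With the supply zeroed, R₁ and R₂ appear in parallel from the tap: R_th = R₁‖R₂ = (7.71 × 61.6)/69.31 = 6.85 kΩ.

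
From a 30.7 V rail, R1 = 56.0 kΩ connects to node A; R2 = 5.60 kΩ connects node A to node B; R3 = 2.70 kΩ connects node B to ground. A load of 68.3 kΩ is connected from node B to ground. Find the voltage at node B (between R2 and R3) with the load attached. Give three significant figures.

V ≈ 1.24 V

At node B, R3 is in parallel with the load: R3‖R_L = 2.597 kΩ.
Below node A the resistance is R2 + (R3‖R_L) = 8.197 kΩ, so V_A = 30.7 × 8.197/64.20 = 3.920 V.
Then V_B = V_A × (R3‖R_L)/(R2 + R3‖R_L) = 3.920 × 2.597/8.197 = 1.24 V.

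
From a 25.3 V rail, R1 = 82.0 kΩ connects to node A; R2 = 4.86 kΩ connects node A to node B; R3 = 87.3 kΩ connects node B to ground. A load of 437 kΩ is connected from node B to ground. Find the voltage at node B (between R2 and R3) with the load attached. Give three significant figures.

V ≈ 11.5 V

At node B, R3 is in parallel with the load: R3‖R_L = 72.76 kΩ.
Below node A the resistance is R2 + (R3‖R_L) = 77.62 kΩ, so V_A = 25.3 × 77.62/159.6 = 12.30 V.
Then V_B = V_A × (R3‖R_L)/(R2 + R3‖R_L) = 12.30 × 72.76/77.62 = 11.5 V.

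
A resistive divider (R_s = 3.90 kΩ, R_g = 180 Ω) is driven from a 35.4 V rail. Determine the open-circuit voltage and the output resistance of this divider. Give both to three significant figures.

V_th = 1.56 V, R_th = 172 Ω

V_th is the open-circuit tap voltage: 35.4 × 180/(3900 + 180) = 1.56 V.
With the supply zeroed, R_s and R_g appear in parallel from the tap: R_th = R_s‖R_g = (3900 × 180)/4080 = 172 Ω.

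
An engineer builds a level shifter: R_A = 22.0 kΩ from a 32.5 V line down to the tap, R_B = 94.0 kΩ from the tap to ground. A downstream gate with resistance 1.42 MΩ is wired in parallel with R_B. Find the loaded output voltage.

The load sits in parallel with R_B: R_B‖R_L = (94.0 × 1420) / (94.0 + 1420) = 88.16 kΩ.
V_out = 32.5 × 88.16 / (22.0 + 88.16) = 32.5 × 88.16/110.2 = 26.0 V.

V_out ≈ 26.0 V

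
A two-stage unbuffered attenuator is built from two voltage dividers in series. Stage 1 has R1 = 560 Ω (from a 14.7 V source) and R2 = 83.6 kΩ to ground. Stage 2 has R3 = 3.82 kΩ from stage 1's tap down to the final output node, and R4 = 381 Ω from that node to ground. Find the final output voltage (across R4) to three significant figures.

Stage 2 presents R3+R4 = 4201 Ω as a load on stage 1's tap.
Stage 1's lower leg becomes R2‖(R3+R4) = 4000 Ω, so V_mid = 14.7 × 4000/4560 = 12.89 V.
Stage 2 is itself unloaded: V_out = V_mid × R4/(R3+R4) = 12.89 × 381/4201 = 1.17 V.

V_out ≈ 1.17 V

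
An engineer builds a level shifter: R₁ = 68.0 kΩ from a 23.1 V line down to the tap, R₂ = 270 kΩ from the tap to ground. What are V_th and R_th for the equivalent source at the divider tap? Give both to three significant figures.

V_th = 18.5 V, R_th = 54.3 kΩ

V_th is the open-circuit tap voltage: 23.1 × 270/(68.0 + 270) = 18.5 V.
With the supply zeroed, R₁ and R₂ appear in parallel from the tap: R_th = R₁‖R₂ = (68.0 × 270)/338.0 = 54.3 kΩ.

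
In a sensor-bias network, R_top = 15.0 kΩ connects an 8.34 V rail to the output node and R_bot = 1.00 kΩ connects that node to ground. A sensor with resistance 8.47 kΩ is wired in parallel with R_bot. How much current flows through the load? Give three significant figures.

R_bot‖R_L = 0.8944 kΩ; V_out = 8.34 × 0.8944/15.89 = 0.4693 V.
I_L = V_out / R_L = 0.4693 / 8.47 kΩ = 0.0554 mA.

I_L ≈ 0.0554 mA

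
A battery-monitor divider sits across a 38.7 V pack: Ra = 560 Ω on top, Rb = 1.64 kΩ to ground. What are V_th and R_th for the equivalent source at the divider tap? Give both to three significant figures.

V_th = 28.8 V, R_th = 417 Ω

V_th is the open-circuit tap voltage: 38.7 × 1640/(560 + 1640) = 28.8 V.
With the supply zeroed, Ra and Rb appear in parallel from the tap: R_th = Ra‖Rb = (560 × 1640)/2200 = 417 Ω.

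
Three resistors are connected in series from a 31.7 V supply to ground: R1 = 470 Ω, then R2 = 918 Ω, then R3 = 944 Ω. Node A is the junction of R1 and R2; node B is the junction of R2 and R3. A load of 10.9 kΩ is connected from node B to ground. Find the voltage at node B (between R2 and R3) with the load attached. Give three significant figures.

V ≈ 12.2 V

At node B, R3 is in parallel with the load: R3‖R_L = 868.8 Ω.
Below node A the resistance is R2 + (R3‖R_L) = 1787 Ω, so V_A = 31.7 × 1787/2257 = 25.10 V.
Then V_B = V_A × (R3‖R_L)/(R2 + R3‖R_L) = 25.10 × 868.8/1787 = 12.2 V.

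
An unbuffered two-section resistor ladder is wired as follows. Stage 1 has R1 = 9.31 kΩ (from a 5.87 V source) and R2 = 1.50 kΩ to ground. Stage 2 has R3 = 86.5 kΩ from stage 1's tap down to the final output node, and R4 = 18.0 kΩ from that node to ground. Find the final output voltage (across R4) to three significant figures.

V_out ≈ 0.139 V

Stage 2 presents R3+R4 = 104.5 kΩ as a load on stage 1's tap.
Stage 1's lower leg becomes R2‖(R3+R4) = 1.479 kΩ, so V_mid = 5.87 × 1.479/10.79 = 0.8046 V.
Stage 2 is itself unloaded: V_out = V_mid × R4/(R3+R4) = 0.8046 × 18.0/104.5 = 0.139 V.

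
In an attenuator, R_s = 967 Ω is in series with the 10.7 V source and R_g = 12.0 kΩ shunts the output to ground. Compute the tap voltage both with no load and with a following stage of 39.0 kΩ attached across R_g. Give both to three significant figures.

Unloaded: 9.90 V; loaded: 9.68 V

Open-circuit: V = 10.7 × 12000/(967 + 12000) = 9.90 V.
With the load, R_g becomes R_g‖R_L = 9176 Ω, so V = 10.7 × 9176/10140 = 9.68 V.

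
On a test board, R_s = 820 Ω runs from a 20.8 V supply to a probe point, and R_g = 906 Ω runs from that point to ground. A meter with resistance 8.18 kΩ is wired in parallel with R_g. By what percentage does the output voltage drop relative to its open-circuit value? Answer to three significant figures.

The divider's output (Thévenin) resistance is R_s‖R_g = 430.4 Ω.
Fractional drop under load = R_th/(R_th + R_L) = 430.4 / (430.4 + 8180) = 0.04999.
So the output falls by 5.00 %.

5.00 %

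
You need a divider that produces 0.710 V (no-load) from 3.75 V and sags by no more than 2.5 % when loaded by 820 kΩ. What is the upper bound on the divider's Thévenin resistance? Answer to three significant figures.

Loading drop = R_th/(R_th + R_L) ≤ 0.0250, so R_th ≤ R_L · ε/(1−ε) = 820 kΩ × 0.0250/0.9750 = 21.0 kΩ.
(Any R1, R2 with R2/(R1+R2) = 0.189 and R1‖R2 ≤ 21.0 kΩ will meet the spec.)

R_th ≤ 21.0 kΩ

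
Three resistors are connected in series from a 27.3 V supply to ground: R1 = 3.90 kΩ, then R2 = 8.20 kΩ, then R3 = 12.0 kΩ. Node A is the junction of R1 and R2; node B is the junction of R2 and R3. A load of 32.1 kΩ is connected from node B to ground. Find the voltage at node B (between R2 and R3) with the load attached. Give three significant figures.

V ≈ 11.4 V

At node B, R3 is in parallel with the load: R3‖R_L = 8.735 kΩ.
Below node A the resistance is R2 + (R3‖R_L) = 16.93 kΩ, so V_A = 27.3 × 16.93/20.83 = 22.19 V.
Then V_B = V_A × (R3‖R_L)/(R2 + R3‖R_L) = 22.19 × 8.735/16.93 = 11.4 V.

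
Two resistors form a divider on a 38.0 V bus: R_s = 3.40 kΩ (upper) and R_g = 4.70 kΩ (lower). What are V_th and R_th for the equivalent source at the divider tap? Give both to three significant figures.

V_th = 22.0 V, R_th = 1.97 kΩ

V_th is the open-circuit tap voltage: 38.0 × 4.70/(3.40 + 4.70) = 22.0 V.
With the supply zeroed, R_s and R_g appear in parallel from the tap: R_th = R_s‖R_g = (3.40 × 4.70)/8.100 = 1.97 kΩ.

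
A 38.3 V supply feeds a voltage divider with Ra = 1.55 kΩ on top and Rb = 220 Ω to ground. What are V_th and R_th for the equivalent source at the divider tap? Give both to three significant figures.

V_th = 4.76 V, R_th = 193 Ω

V_th is the open-circuit tap voltage: 38.3 × 220/(1550 + 220) = 4.76 V.
With the supply zeroed, Ra and Rb appear in parallel from the tap: R_th = Ra‖Rb = (1550 × 220)/1770 = 193 Ω.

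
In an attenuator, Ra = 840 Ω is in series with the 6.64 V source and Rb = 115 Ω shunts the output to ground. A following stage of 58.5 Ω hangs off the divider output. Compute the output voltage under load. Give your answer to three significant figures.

The load sits in parallel with Rb: Rb‖R_L = (115 × 58.5) / (115 + 58.5) = 38.78 Ω.
V_out = 6.64 × 38.78 / (840 + 38.78) = 6.64 × 38.78/878.8 = 0.293 V.
(Unloaded it would have been 0.800 V.)

V_out ≈ 0.293 V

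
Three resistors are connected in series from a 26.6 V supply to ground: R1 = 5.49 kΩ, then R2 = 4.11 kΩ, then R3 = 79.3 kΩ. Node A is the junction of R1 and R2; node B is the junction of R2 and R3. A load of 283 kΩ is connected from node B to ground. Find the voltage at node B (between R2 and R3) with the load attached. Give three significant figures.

At node B, R3 is in parallel with the load: R3‖R_L = 61.94 kΩ.
Below node A the resistance is R2 + (R3‖R_L) = 66.05 kΩ, so V_A = 26.6 × 66.05/71.54 = 24.56 V.
Then V_B = V_A × (R3‖R_L)/(R2 + R3‖R_L) = 24.56 × 61.94/66.05 = 23.0 V.

V ≈ 23.0 V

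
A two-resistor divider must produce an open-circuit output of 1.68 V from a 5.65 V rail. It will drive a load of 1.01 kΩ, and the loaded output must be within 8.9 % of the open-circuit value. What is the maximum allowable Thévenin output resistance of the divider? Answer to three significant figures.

R_th ≤ 98.7 Ω

Loading drop = R_th/(R_th + R_L) ≤ 0.0890, so R_th ≤ R_L · ε/(1−ε) = 1.01 kΩ × 0.0890/0.9110 = 98.7 Ω.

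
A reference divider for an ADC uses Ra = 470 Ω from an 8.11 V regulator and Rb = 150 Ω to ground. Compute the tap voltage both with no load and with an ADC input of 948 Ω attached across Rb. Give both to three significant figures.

Unloaded: 1.96 V; loaded: 1.75 V

Open-circuit: V = 8.11 × 150/(470 + 150) = 1.96 V.
With the load, Rb becomes Rb‖R_L = 129.5 Ω, so V = 8.11 × 129.5/599.5 = 1.75 V.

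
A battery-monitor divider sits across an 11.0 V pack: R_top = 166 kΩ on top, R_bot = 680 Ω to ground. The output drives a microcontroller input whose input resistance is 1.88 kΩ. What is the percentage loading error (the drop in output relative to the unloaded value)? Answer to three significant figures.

26.5 %

Unloaded V = 11.0 × 680/166700 = 0.04488 V.
Loaded: R_bot‖R_L = 499.4 Ω, giving V = 11.0 × 499.4/166500 = 0.03299 V.
Drop = (0.04488 − 0.03299) / 0.04488 = 26.5 %.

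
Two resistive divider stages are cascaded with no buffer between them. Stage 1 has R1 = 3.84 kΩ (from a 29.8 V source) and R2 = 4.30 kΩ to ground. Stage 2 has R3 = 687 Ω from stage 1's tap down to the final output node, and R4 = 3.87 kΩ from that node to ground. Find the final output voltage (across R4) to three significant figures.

Stage 2 presents R3+R4 = 4557 Ω as a load on stage 1's tap.
Stage 1's lower leg becomes R2‖(R3+R4) = 2212 Ω, so V_mid = 29.8 × 2212/6052 = 10.89 V.
Stage 2 is itself unloaded: V_out = V_mid × R4/(R3+R4) = 10.89 × 3870/4557 = 9.25 V.

V_out ≈ 9.25 V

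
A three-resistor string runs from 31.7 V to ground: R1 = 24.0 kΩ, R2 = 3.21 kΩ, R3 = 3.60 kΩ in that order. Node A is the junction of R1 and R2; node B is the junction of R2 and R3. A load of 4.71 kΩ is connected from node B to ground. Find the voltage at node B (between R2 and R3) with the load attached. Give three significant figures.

At node B, R3 is in parallel with the load: R3‖R_L = 2.040 kΩ.
Below node A the resistance is R2 + (R3‖R_L) = 5.250 kΩ, so V_A = 31.7 × 5.250/29.25 = 5.690 V.
Then V_B = V_A × (R3‖R_L)/(R2 + R3‖R_L) = 5.690 × 2.040/5.250 = 2.21 V.

V ≈ 2.21 V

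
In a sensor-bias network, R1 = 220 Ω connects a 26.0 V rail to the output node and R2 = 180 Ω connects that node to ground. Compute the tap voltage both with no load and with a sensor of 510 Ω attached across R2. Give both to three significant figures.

Open-circuit: V = 26.0 × 180/(220 + 180) = 11.7 V.
With the load, R2 becomes R2‖R_L = 133.0 Ω, so V = 26.0 × 133.0/353.0 = 9.80 V.

Unloaded: 11.7 V; loaded: 9.80 V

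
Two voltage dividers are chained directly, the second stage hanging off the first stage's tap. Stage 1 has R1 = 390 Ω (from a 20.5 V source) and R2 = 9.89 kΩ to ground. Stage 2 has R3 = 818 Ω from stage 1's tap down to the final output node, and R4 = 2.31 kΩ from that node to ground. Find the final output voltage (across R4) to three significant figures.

V_out ≈ 13.0 V

Stage 2 presents R3+R4 = 3128 Ω as a load on stage 1's tap.
Stage 1's lower leg becomes R2‖(R3+R4) = 2376 Ω, so V_mid = 20.5 × 2376/2766 = 17.61 V.
Stage 2 is itself unloaded: V_out = V_mid × R4/(R3+R4) = 17.61 × 2310/3128 = 13.0 V.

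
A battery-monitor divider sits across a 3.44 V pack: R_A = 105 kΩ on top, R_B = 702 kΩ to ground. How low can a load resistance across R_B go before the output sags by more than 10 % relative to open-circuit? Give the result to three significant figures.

R_L(min) ≈ 822 kΩ

Output resistance R_th = R_A‖R_B = (105 × 702)/807.0 = 91.34 kΩ.
The fractional drop is R_th/(R_th + R_L); requiring this ≤ 0.100 gives R_L ≥ R_th(1/0.100 − 1) = 91.34 × 9.000 = 822 kΩ.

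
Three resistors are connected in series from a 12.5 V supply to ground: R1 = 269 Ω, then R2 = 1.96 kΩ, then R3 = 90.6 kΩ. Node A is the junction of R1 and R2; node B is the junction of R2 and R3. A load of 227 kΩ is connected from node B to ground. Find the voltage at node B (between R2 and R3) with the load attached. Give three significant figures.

At node B, R3 is in parallel with the load: R3‖R_L = 64760 Ω.
Below node A the resistance is R2 + (R3‖R_L) = 66720 Ω, so V_A = 12.5 × 66720/66980 = 12.45 V.
Then V_B = V_A × (R3‖R_L)/(R2 + R3‖R_L) = 12.45 × 64760/66720 = 12.1 V.

V ≈ 12.1 V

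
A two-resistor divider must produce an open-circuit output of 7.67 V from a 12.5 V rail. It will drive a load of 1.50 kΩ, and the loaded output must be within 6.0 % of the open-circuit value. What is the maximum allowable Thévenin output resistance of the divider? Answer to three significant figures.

R_th ≤ 95.7 Ω

Loading drop = R_th/(R_th + R_L) ≤ 0.0600, so R_th ≤ R_L · ε/(1−ε) = 1.50 kΩ × 0.0600/0.9400 = 95.7 Ω.
(Any R1, R2 with R2/(R1+R2) = 0.614 and R1‖R2 ≤ 95.7 Ω will meet the spec.)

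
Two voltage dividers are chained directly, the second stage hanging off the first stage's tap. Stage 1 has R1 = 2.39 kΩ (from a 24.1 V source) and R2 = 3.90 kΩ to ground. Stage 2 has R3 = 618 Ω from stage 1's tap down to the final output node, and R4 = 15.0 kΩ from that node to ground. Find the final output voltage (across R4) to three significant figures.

Stage 2 presents R3+R4 = 15620 Ω as a load on stage 1's tap.
Stage 1's lower leg becomes R2‖(R3+R4) = 3121 Ω, so V_mid = 24.1 × 3121/5511 = 13.65 V.
Stage 2 is itself unloaded: V_out = V_mid × R4/(R3+R4) = 13.65 × 15000/15620 = 13.1 V.

V_out ≈ 13.1 V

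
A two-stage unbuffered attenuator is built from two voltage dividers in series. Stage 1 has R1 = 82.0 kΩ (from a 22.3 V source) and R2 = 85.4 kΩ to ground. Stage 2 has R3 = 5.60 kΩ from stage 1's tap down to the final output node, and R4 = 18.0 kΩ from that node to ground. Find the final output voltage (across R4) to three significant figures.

Stage 2 presents R3+R4 = 23.60 kΩ as a load on stage 1's tap.
Stage 1's lower leg becomes R2‖(R3+R4) = 18.49 kΩ, so V_mid = 22.3 × 18.49/100.5 = 4.103 V.
Stage 2 is itself unloaded: V_out = V_mid × R4/(R3+R4) = 4.103 × 18.0/23.60 = 3.13 V.

V_out ≈ 3.13 V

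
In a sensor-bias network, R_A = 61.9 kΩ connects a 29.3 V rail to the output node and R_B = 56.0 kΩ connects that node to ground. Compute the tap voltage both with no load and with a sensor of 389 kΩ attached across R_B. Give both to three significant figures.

Unloaded: 13.9 V; loaded: 12.9 V

Open-circuit: V = 29.3 × 56.0/(61.9 + 56.0) = 13.9 V.
With the load, R_B becomes R_B‖R_L = 48.95 kΩ, so V = 29.3 × 48.95/110.9 = 12.9 V.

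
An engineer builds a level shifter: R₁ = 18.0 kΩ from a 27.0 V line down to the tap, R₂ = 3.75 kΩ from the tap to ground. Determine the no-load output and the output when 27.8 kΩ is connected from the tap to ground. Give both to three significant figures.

Unloaded: 4.66 V; loaded: 4.19 V

Open-circuit: V = 27.0 × 3.75/(18.0 + 3.75) = 4.66 V.
With the load, R₂ becomes R₂‖R_L = 3.304 kΩ, so V = 27.0 × 3.304/21.30 = 4.19 V.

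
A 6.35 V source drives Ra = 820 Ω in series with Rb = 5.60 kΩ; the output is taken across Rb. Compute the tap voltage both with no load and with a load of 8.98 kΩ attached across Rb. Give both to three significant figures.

Open-circuit: V = 6.35 × 5600/(820 + 5600) = 5.54 V.
With the load, Rb becomes Rb‖R_L = 3449 Ω, so V = 6.35 × 3449/4269 = 5.13 V.

Unloaded: 5.54 V; loaded: 5.13 V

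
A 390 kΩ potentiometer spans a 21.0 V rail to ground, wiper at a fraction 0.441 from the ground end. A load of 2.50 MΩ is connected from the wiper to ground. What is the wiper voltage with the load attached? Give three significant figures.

The wiper splits the pot into (1−α)R = 218.0 kΩ above and αR = 172.0 kΩ below.
Lower section ‖ load = 160.9 kΩ.
V_wiper = 21.0 × 160.9/(218.0 + 160.9) = 8.92 V.

V ≈ 8.92 V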